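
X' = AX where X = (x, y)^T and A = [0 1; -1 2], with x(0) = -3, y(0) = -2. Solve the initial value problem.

Coefficient matrix A = [[0, 1], [-1, 2]].
Characteristic polynomial det(A - λI) = λ^2 - 2λ + 1 = 0.
Single eigenvalue λ = 1 with algebraic multiplicity 2.
Eigenvector v = (1,1); generalized eigenvector w with (A-λI)w=v is (-2,-1).
General solution: e^(t)[K_1·v + K_2·(t·v + w)].
Applying x(0)=-3, y(0)=-2 gives K_1=-1, K_2=1.

x(t) = te^(t) - 3e^(t), y(t) = te^(t) - 2e^(t)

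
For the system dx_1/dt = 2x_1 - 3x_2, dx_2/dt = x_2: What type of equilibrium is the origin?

unstable node

A = [[2,-3],[0,1]]; det(A-λI) = λ^2 - 3λ + 2.
λ = 2, 1: both positive.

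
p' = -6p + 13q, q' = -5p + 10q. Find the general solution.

Coefficient matrix A = [[-6, 13], [-5, 10]].
Characteristic polynomial det(A - λI) = λ^2 - 4λ + 5 = 0.
Eigenvalues λ = 2 ± i (complex conjugate pair).
For λ=2+i: an eigenvector is (-3,-2) - i(-2,-1) = (-3 + 2i, -2 + i).
A real fundamental pair from Re and Im of e^((2+i)t)v: X_1 = e^(2t)(cos(t)·(-3,-2) + sin(t)·(-2,-1)), X_2 = e^(2t)(sin(t)·(-3,-2) - cos(t)·(-2,-1)).
General solution: K_1X_1 + K_2X_2.

p(t) = -2K_1e^(2t)sin(t) - 3K_1e^(2t)cos(t) - 3K_2e^(2t)sin(t) + 2K_2e^(2t)cos(t), q(t) = -K_1e^(2t)sin(t) - 2K_1e^(2t)cos(t) - 2K_2e^(2t)sin(t) + K_2e^(2t)cos(t)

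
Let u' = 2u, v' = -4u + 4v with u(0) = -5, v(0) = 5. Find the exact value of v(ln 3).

1125

A = [[2,0],[-4,4]]; eigenvalues λ = 4, 2.
Eigenvectors: (0,-1) for λ=4, (-1,-2) for λ=2.
From the initial condition, c_1 = -15, c_2 = 5.
v(ln 3) = (-15)(3^4)(-1) + (5)(3^2)(-2) = 1125.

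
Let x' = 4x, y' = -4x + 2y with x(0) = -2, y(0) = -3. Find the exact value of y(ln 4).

912

A = [[4,0],[-4,2]]; eigenvalues λ = 4, 2.
Eigenvectors: (-1,2) for λ=4, (0,1) for λ=2.
From the initial condition, c_1 = 2, c_2 = -7.
y(ln 4) = (2)(4^4)(2) + (-7)(4^2)(1) = 912.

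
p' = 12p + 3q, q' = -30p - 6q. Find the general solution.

p(t) = -c_1e^(3t)cos(3t) - c_2e^(3t)sin(3t), q(t) = c_1e^(3t)sin(3t) + 3c_1e^(3t)cos(3t) + 3c_2e^(3t)sin(3t) - c_2e^(3t)cos(3t)

Coefficient matrix A = [[12, 3], [-30, -6]].
Characteristic polynomial det(A - λI) = λ^2 - 6λ + 18 = 0.
Eigenvalues λ = 3 ± 3i (complex conjugate pair).
For λ=3+3i: an eigenvector is (-1,3) - i(0,1) = (-1, 3 - i).
A real fundamental pair from Re and Im of e^((3+3i)t)v: X_1 = e^(3t)(cos(3t)·(-1,3) + sin(3t)·(0,1)), X_2 = e^(3t)(sin(3t)·(-1,3) - cos(3t)·(0,1)).
General solution: c_1X_1 + c_2X_2.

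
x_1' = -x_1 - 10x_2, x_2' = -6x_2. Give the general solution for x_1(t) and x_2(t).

x_1(t) = C_1e^(-t) - 2C_2e^(-6t), x_2(t) = -C_2e^(-6t)

Coefficient matrix A = [[-1, -10], [0, -6]].
Characteristic polynomial det(A - λI) = λ^2 + 7λ + 6 = 0.
Eigenvalues λ = -1, -6.
For λ=-1: (A-λI) row 1 is [0, -10], so an eigenvector is (1, 0).
For λ=-6: (A-λI) row 1 is [5, -10], so an eigenvector is (-2, -1).
General solution: C_1e^(-t)(1,0) + C_2e^(-6t)(-2,-1).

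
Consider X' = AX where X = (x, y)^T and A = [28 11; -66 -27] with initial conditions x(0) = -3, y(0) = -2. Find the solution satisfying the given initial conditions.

Coefficient matrix A = [[28, 11], [-66, -27]].
Characteristic polynomial det(A - λI) = λ^2 - λ - 30 = 0.
Eigenvalues λ = 6, -5.
For λ=6: (A-λI) row 1 is [22, 11], so an eigenvector is (-1, 2).
For λ=-5: (A-λI) row 1 is [33, 11], so an eigenvector is (1, -3).
General solution: C_1e^(6t)(-1,2) + C_2e^(-5t)(1,-3).
Applying x(0)=-3, y(0)=-2 gives C_1=11, C_2=8.

x(t) = -11e^(6t) + 8e^(-5t), y(t) = 22e^(6t) - 24e^(-5t)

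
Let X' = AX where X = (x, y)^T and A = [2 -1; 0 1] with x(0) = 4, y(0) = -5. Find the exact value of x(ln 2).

A = [[2,-1],[0,1]]; eigenvalues λ = 2, 1.
Eigenvectors: (1,0) for λ=2, (-1,-1) for λ=1.
From the initial condition, c_1 = 9, c_2 = 5.
x(ln 2) = (9)(2^2)(1) + (5)(2^1)(-1) = 26.

26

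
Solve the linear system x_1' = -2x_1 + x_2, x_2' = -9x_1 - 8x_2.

x_1(t) = K_1e^(-5t) + K_2te^(-5t) + K_2e^(-5t), x_2(t) = -3K_1e^(-5t) - 3K_2te^(-5t) - 2K_2e^(-5t)

Coefficient matrix A = [[-2, 1], [-9, -8]].
Characteristic polynomial det(A - λI) = λ^2 + 10λ + 25 = 0.
Single eigenvalue λ = -5 with algebraic multiplicity 2.
Eigenvector v = (1,-3); generalized eigenvector w with (A-λI)w=v is (1,-2).
General solution: e^(-5t)[K_1·v + K_2·(t·v + w)].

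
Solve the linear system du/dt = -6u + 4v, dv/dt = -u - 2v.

Coefficient matrix A = [[-6, 4], [-1, -2]].
Characteristic polynomial det(A - λI) = λ^2 + 8λ + 16 = 0.
Single eigenvalue λ = -4 with algebraic multiplicity 2.
Eigenvector v = (2,1); generalized eigenvector w with (A-λI)w=v is (-1,0).
General solution: e^(-4t)[K_1·v + K_2·(t·v + w)].

u(t) = 2K_1e^(-4t) + 2K_2te^(-4t) - K_2e^(-4t), v(t) = K_1e^(-4t) + K_2te^(-4t)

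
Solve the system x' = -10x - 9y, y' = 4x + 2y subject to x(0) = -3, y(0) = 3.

Coefficient matrix A = [[-10, -9], [4, 2]].
Characteristic polynomial det(A - λI) = λ^2 + 8λ + 16 = 0.
Single eigenvalue λ = -4 with algebraic multiplicity 2.
Eigenvector v = (3,-2); generalized eigenvector w with (A-λI)w=v is (-2,1).
General solution: e^(-4t)[K_1·v + K_2·(t·v + w)].
Applying x(0)=-3, y(0)=3 gives K_1=-3, K_2=-3.

x(t) = -9te^(-4t) - 3e^(-4t), y(t) = 6te^(-4t) + 3e^(-4t)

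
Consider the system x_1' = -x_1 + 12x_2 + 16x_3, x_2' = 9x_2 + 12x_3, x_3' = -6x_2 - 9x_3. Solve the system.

x_1(t) = -2c_1e^(-3t) + 2c_2e^(3t) + c_3e^(-t), x_2(t) = -c_1e^(-3t) + 2c_2e^(3t), x_3(t) = c_1e^(-3t) - c_2e^(3t)

Coefficient matrix A = [[-1, 12, 16], [0, 9, 12], [0, -6, -9]].
det(A - λI) = 0 gives eigenvalues λ = -3, 3, -1.
For λ=-3: eigenvector (-2,-1,1).
For λ=3: eigenvector (2,2,-1).
For λ=-1: eigenvector (1,0,0).
General solution: c_1e^(-3t)(-2,-1,1) + c_2e^(3t)(2,2,-1) + c_3e^(-t)(1,0,0).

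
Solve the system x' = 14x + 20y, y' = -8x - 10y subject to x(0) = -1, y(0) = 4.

x(t) = 17e^(2t)sin(4t) - e^(2t)cos(4t), y(t) = -10e^(2t)sin(4t) + 4e^(2t)cos(4t)

Coefficient matrix A = [[14, 20], [-8, -10]].
Characteristic polynomial det(A - λI) = λ^2 - 4λ + 20 = 0.
Eigenvalues λ = 2 ± 4i (complex conjugate pair).
For λ=2+4i: an eigenvector is (-2,1) - i(-1,1) = (-2 + i, 1 - i).
A real fundamental pair from Re and Im of e^((2+4i)t)v: X_1 = e^(2t)(cos(4t)·(-2,1) + sin(4t)·(-1,1)), X_2 = e^(2t)(sin(4t)·(-2,1) - cos(4t)·(-1,1)).
General solution: C_1X_1 + C_2X_2.
Applying x(0)=-1, y(0)=4 gives C_1=-3, C_2=-7.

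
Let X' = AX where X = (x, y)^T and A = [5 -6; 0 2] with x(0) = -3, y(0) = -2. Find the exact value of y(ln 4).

-32

A = [[5,-6],[0,2]]; eigenvalues λ = 2, 5.
Eigenvectors: (-2,-1) for λ=2, (-1,0) for λ=5.
From the initial condition, c_1 = 2, c_2 = -1.
y(ln 4) = (2)(4^2)(-1) + (-1)(4^5)(0) = -32.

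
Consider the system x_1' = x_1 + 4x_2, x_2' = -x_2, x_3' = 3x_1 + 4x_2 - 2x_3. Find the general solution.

x_1(t) = K_1e^(t) - 2K_3e^(-t), x_2(t) = K_3e^(-t), x_3(t) = K_1e^(t) + K_2e^(-2t) - 2K_3e^(-t)

Coefficient matrix A = [[1, 4, 0], [0, -1, 0], [3, 4, -2]].
det(A - λI) = 0 gives eigenvalues λ = 1, -2, -1.
For λ=1: eigenvector (1,0,1).
For λ=-2: eigenvector (0,0,1).
For λ=-1: eigenvector (-2,1,-2).
General solution: K_1e^(t)(1,0,1) + K_2e^(-2t)(0,0,1) + K_3e^(-t)(-2,1,-2).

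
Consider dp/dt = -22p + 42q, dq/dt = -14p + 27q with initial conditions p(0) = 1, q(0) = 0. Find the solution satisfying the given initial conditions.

Coefficient matrix A = [[-22, 42], [-14, 27]].
Characteristic polynomial det(A - λI) = λ^2 - 5λ - 6 = 0.
Eigenvalues λ = 6, -1.
For λ=6: (A-λI) row 1 is [-28, 42], so an eigenvector is (-3, -2).
For λ=-1: (A-λI) row 1 is [-21, 42], so an eigenvector is (-2, -1).
General solution: c_1e^(6t)(-3,-2) + c_2e^(-t)(-2,-1).
Applying p(0)=1, q(0)=0 gives c_1=1, c_2=-2.

p(t) = -3e^(6t) + 4e^(-t), q(t) = -2e^(6t) + 2e^(-t)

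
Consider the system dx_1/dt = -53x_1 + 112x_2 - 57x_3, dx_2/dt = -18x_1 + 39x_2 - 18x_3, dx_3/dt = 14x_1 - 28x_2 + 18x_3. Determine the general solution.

Coefficient matrix A = [[-53, 112, -57], [-18, 39, -18], [14, -28, 18]].
det(A - λI) = 0 gives eigenvalues λ = 3, -3, 4.
For λ=3: eigenvector (2,1,0).
For λ=-3: eigenvector (9,3,-2).
For λ=4: eigenvector (-1,0,1).
General solution: K_1e^(3t)(2,1,0) + K_2e^(-3t)(9,3,-2) + K_3e^(4t)(-1,0,1).

x_1(t) = 2K_1e^(3t) + 9K_2e^(-3t) - K_3e^(4t), x_2(t) = K_1e^(3t) + 3K_2e^(-3t), x_3(t) = -2K_2e^(-3t) + K_3e^(4t)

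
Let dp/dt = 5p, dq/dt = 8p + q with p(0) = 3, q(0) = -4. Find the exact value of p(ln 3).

729

A = [[5,0],[8,1]]; eigenvalues λ = 1, 5.
Eigenvectors: (0,1) for λ=1, (1,2) for λ=5.
From the initial condition, c_1 = -10, c_2 = 3.
p(ln 3) = (-10)(3^1)(0) + (3)(3^5)(1) = 729.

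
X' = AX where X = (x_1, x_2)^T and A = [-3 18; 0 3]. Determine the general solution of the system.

Coefficient matrix A = [[-3, 18], [0, 3]].
Characteristic polynomial det(A - λI) = λ^2 - 9 = 0.
Eigenvalues λ = -3, 3.
For λ=-3: (A-λI) row 1 is [0, 18], so an eigenvector is (1, 0).
For λ=3: (A-λI) row 1 is [-6, 18], so an eigenvector is (3, 1).
General solution: K_1e^(-3t)(1,0) + K_2e^(3t)(3,1).

x_1(t) = K_1e^(-3t) + 3K_2e^(3t), x_2(t) = K_2e^(3t)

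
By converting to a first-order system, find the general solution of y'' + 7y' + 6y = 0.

y(t) = C_1e^(-6t) + C_2e^(-t)

Let x_1 = y, x_2 = y'. Then x_1' = x_2 and x_2' = -6x_1 - 7x_2.
A = [[0,1],[-6,-7]]; det(A-λI) = λ^2 + 7λ + 6.
Eigenvalues λ = -6, -1 with eigenvectors (1,-6), (1,-1).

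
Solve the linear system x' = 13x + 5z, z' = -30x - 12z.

x(t) = -C_1e^(-2t) + C_2e^(3t), z(t) = 3C_1e^(-2t) - 2C_2e^(3t)

Coefficient matrix A = [[13, 5], [-30, -12]].
Characteristic polynomial det(A - λI) = λ^2 - λ - 6 = 0.
Eigenvalues λ = -2, 3.
For λ=-2: (A-λI) row 1 is [15, 5], so an eigenvector is (-1, 3).
For λ=3: (A-λI) row 1 is [10, 5], so an eigenvector is (1, -2).
General solution: C_1e^(-2t)(-1,3) + C_2e^(3t)(1,-2).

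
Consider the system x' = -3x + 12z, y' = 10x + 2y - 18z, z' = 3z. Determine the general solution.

Coefficient matrix A = [[-3, 0, 12], [10, 2, -18], [0, 0, 3]].
det(A - λI) = 0 gives eigenvalues λ = 3, 2, -3.
For λ=3: eigenvector (2,2,1).
For λ=2: eigenvector (0,1,0).
For λ=-3: eigenvector (1,-2,0).
General solution: K_1e^(3t)(2,2,1) + K_2e^(2t)(0,1,0) + K_3e^(-3t)(1,-2,0).

x(t) = 2K_1e^(3t) + K_3e^(-3t), y(t) = 2K_1e^(3t) + K_2e^(2t) - 2K_3e^(-3t), z(t) = K_1e^(3t)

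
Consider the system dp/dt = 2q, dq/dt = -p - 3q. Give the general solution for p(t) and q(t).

Coefficient matrix A = [[0, 2], [-1, -3]].
Characteristic polynomial det(A - λI) = λ^2 + 3λ + 2 = 0.
Eigenvalues λ = -1, -2.
For λ=-1: (A-λI) row 1 is [1, 2], so an eigenvector is (2, -1).
For λ=-2: (A-λI) row 1 is [2, 2], so an eigenvector is (-1, 1).
General solution: c_1e^(-t)(2,-1) + c_2e^(-2t)(-1,1).

p(t) = 2c_1e^(-t) - c_2e^(-2t), q(t) = -c_1e^(-t) + c_2e^(-2t)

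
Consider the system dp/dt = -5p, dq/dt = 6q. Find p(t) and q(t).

Coefficient matrix A = [[-5, 0], [0, 6]].
Characteristic polynomial det(A - λI) = λ^2 - λ - 30 = 0.
Eigenvalues λ = 6, -5.
For λ=6: (A-λI) row 1 is [-11, 0], so an eigenvector is (0, 1).
For λ=-5: (A-λI) row 2 is [0, 11], so an eigenvector is (-1, 0).
General solution: C_1e^(6t)(0,1) + C_2e^(-5t)(-1,0).

p(t) = -C_2e^(-5t), q(t) = C_1e^(6t)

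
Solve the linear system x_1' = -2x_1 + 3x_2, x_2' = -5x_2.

Coefficient matrix A = [[-2, 3], [0, -5]].
Characteristic polynomial det(A - λI) = λ^2 + 7λ + 10 = 0.
Eigenvalues λ = -2, -5.
For λ=-2: (A-λI) row 1 is [0, 3], so an eigenvector is (1, 0).
For λ=-5: (A-λI) row 1 is [3, 3], so an eigenvector is (-1, 1).
General solution: K_1e^(-2t)(1,0) + K_2e^(-5t)(-1,1).

x_1(t) = K_1e^(-2t) - K_2e^(-5t), x_2(t) = K_2e^(-5t)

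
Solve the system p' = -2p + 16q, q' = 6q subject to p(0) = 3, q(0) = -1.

p(t) = -2e^(6t) + 5e^(-2t), q(t) = -e^(6t)

Coefficient matrix A = [[-2, 16], [0, 6]].
Characteristic polynomial det(A - λI) = λ^2 - 4λ - 12 = 0.
Eigenvalues λ = 6, -2.
For λ=6: (A-λI) row 1 is [-8, 16], so an eigenvector is (-2, -1).
For λ=-2: (A-λI) row 1 is [0, 16], so an eigenvector is (1, 0).
General solution: K_1e^(6t)(-2,-1) + K_2e^(-2t)(1,0).
Applying p(0)=3, q(0)=-1 gives K_1=1, K_2=5.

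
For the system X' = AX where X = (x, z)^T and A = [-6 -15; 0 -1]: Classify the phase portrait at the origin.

A = [[-6,-15],[0,-1]]; det(A-λI) = λ^2 + 7λ + 6.
λ = -1, -6: both negative.

stable node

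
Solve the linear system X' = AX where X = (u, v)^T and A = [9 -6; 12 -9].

Coefficient matrix A = [[9, -6], [12, -9]].
Characteristic polynomial det(A - λI) = λ^2 - 9 = 0.
Eigenvalues λ = -3, 3.
For λ=-3: (A-λI) row 1 is [12, -6], so an eigenvector is (-1, -2).
For λ=3: (A-λI) row 1 is [6, -6], so an eigenvector is (1, 1).
General solution: c_1e^(-3t)(-1,-2) + c_2e^(3t)(1,1).

u(t) = -c_1e^(-3t) + c_2e^(3t), v(t) = -2c_1e^(-3t) + c_2e^(3t)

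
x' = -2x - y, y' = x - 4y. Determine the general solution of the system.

x(t) = -c_1e^(-3t) - c_2te^(-3t), y(t) = -c_1e^(-3t) - c_2te^(-3t) + c_2e^(-3t)

Coefficient matrix A = [[-2, -1], [1, -4]].
Characteristic polynomial det(A - λI) = λ^2 + 6λ + 9 = 0.
Single eigenvalue λ = -3 with algebraic multiplicity 2.
Eigenvector v = (-1,-1); generalized eigenvector w with (A-λI)w=v is (0,1).
General solution: e^(-3t)[c_1·v + c_2·(t·v + w)].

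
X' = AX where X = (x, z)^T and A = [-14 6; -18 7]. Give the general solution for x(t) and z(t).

x(t) = C_1e^(-2t) + 2C_2e^(-5t), z(t) = 2C_1e^(-2t) + 3C_2e^(-5t)

Coefficient matrix A = [[-14, 6], [-18, 7]].
Characteristic polynomial det(A - λI) = λ^2 + 7λ + 10 = 0.
Eigenvalues λ = -2, -5.
For λ=-2: (A-λI) row 1 is [-12, 6], so an eigenvector is (1, 2).
For λ=-5: (A-λI) row 1 is [-9, 6], so an eigenvector is (2, 3).
General solution: C_1e^(-2t)(1,2) + C_2e^(-5t)(2,3).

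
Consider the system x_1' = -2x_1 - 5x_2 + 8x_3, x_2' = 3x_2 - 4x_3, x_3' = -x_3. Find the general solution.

Coefficient matrix A = [[-2, -5, 8], [0, 3, -4], [0, 0, -1]].
det(A - λI) = 0 gives eigenvalues λ = -1, 3, -2.
For λ=-1: eigenvector (3,1,1).
For λ=3: eigenvector (-1,1,0).
For λ=-2: eigenvector (1,0,0).
General solution: C_1e^(-t)(3,1,1) + C_2e^(3t)(-1,1,0) + C_3e^(-2t)(1,0,0).

x_1(t) = 3C_1e^(-t) - C_2e^(3t) + C_3e^(-2t), x_2(t) = C_1e^(-t) + C_2e^(3t), x_3(t) = C_1e^(-t)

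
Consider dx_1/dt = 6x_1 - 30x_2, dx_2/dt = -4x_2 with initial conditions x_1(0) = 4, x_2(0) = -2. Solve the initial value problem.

Coefficient matrix A = [[6, -30], [0, -4]].
Characteristic polynomial det(A - λI) = λ^2 - 2λ - 24 = 0.
Eigenvalues λ = 6, -4.
For λ=6: (A-λI) row 1 is [0, -30], so an eigenvector is (1, 0).
For λ=-4: (A-λI) row 1 is [10, -30], so an eigenvector is (3, 1).
General solution: C_1e^(6t)(1,0) + C_2e^(-4t)(3,1).
Applying x_1(0)=4, x_2(0)=-2 gives C_1=10, C_2=-2.

x_1(t) = 10e^(6t) - 6e^(-4t), x_2(t) = -2e^(-4t)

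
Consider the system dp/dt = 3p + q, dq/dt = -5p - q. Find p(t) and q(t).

Coefficient matrix A = [[3, 1], [-5, -1]].
Characteristic polynomial det(A - λI) = λ^2 - 2λ + 2 = 0.
Eigenvalues λ = 1 ± i (complex conjugate pair).
For λ=1+i: an eigenvector is (0,1) - i(1,-2) = (0 - i, 1 + 2i).
A real fundamental pair from Re and Im of e^((1+i)t)v: X_1 = e^(t)(cos(t)·(0,1) + sin(t)·(1,-2)), X_2 = e^(t)(sin(t)·(0,1) - cos(t)·(1,-2)).
General solution: c_1X_1 + c_2X_2.

p(t) = c_1e^(t)sin(t) - c_2e^(t)cos(t), q(t) = -2c_1e^(t)sin(t) + c_1e^(t)cos(t) + c_2e^(t)sin(t) + 2c_2e^(t)cos(t)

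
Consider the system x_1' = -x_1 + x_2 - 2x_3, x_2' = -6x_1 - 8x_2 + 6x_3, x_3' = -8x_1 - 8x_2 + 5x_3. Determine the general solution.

Coefficient matrix A = [[-1, 1, -2], [-6, -8, 6], [-8, -8, 5]].
det(A - λI) = 0 gives eigenvalues λ = -3, 1, -2.
For λ=-3: eigenvector (-1,0,-1).
For λ=1: eigenvector (1,-2,-2).
For λ=-2: eigenvector (-1,1,0).
General solution: C_1e^(-3t)(-1,0,-1) + C_2e^(t)(1,-2,-2) + C_3e^(-2t)(-1,1,0).

x_1(t) = -C_1e^(-3t) + C_2e^(t) - C_3e^(-2t), x_2(t) = -2C_2e^(t) + C_3e^(-2t), x_3(t) = -C_1e^(-3t) - 2C_2e^(t)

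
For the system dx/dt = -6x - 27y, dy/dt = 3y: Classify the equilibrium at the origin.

A = [[-6,-27],[0,3]]; det(A-λI) = λ^2 + 3λ - 18.
λ = -6, 3: opposite signs.

saddle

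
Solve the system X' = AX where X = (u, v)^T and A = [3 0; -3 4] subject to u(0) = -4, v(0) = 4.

Coefficient matrix A = [[3, 0], [-3, 4]].
Characteristic polynomial det(A - λI) = λ^2 - 7λ + 12 = 0.
Eigenvalues λ = 4, 3.
For λ=4: (A-λI) row 1 is [-1, 0], so an eigenvector is (0, 1).
For λ=3: (A-λI) row 2 is [-3, 1], so an eigenvector is (1, 3).
General solution: C_1e^(4t)(0,1) + C_2e^(3t)(1,3).
Applying u(0)=-4, v(0)=4 gives C_1=16, C_2=-4.

u(t) = -4e^(3t), v(t) = 16e^(4t) - 12e^(3t)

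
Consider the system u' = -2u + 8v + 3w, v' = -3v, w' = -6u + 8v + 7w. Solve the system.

Coefficient matrix A = [[-2, 8, 3], [0, -3, 0], [-6, 8, 7]].
det(A - λI) = 0 gives eigenvalues λ = 1, 4, -3.
For λ=1: eigenvector (1,0,1).
For λ=4: eigenvector (1,0,2).
For λ=-3: eigenvector (-2,1,-2).
General solution: C_1e^(t)(1,0,1) + C_2e^(4t)(1,0,2) + C_3e^(-3t)(-2,1,-2).

u(t) = C_1e^(t) + C_2e^(4t) - 2C_3e^(-3t), v(t) = C_3e^(-3t), w(t) = C_1e^(t) + 2C_2e^(4t) - 2C_3e^(-3t)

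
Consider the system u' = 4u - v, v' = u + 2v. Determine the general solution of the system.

u(t) = c_1e^(3t) + c_2te^(3t) - 2c_2e^(3t), v(t) = c_1e^(3t) + c_2te^(3t) - 3c_2e^(3t)

Coefficient matrix A = [[4, -1], [1, 2]].
Characteristic polynomial det(A - λI) = λ^2 - 6λ + 9 = 0.
Single eigenvalue λ = 3 with algebraic multiplicity 2.
Eigenvector v = (1,1); generalized eigenvector w with (A-λI)w=v is (-2,-3).
General solution: e^(3t)[c_1·v + c_2·(t·v + w)].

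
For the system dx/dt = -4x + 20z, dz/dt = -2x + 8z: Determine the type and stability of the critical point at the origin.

unstable spiral

A = [[-4,20],[-2,8]]; det(A-λI) = λ^2 - 4λ + 8.
λ = 2 ± 2i: positive real part.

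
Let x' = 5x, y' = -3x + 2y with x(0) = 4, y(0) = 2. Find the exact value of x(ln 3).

972

A = [[5,0],[-3,2]]; eigenvalues λ = 5, 2.
Eigenvectors: (-1,1) for λ=5, (0,1) for λ=2.
From the initial condition, c_1 = -4, c_2 = 6.
x(ln 3) = (-4)(3^5)(-1) + (6)(3^2)(0) = 972.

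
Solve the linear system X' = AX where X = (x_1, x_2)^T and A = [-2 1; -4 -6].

Coefficient matrix A = [[-2, 1], [-4, -6]].
Characteristic polynomial det(A - λI) = λ^2 + 8λ + 16 = 0.
Single eigenvalue λ = -4 with algebraic multiplicity 2.
Eigenvector v = (-1,2); generalized eigenvector w with (A-λI)w=v is (1,-3).
General solution: e^(-4t)[K_1·v + K_2·(t·v + w)].

x_1(t) = -K_1e^(-4t) - K_2te^(-4t) + K_2e^(-4t), x_2(t) = 2K_1e^(-4t) + 2K_2te^(-4t) - 3K_2e^(-4t)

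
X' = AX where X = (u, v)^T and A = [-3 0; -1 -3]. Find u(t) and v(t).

Coefficient matrix A = [[-3, 0], [-1, -3]].
Characteristic polynomial det(A - λI) = λ^2 + 6λ + 9 = 0.
Single eigenvalue λ = -3 with algebraic multiplicity 2.
Eigenvector v = (0,-1); generalized eigenvector w with (A-λI)w=v is (1,-1).
General solution: e^(-3t)[c_1·v + c_2·(t·v + w)].

u(t) = c_2e^(-3t), v(t) = -c_1e^(-3t) - c_2te^(-3t) - c_2e^(-3t)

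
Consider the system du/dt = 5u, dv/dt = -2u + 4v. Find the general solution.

Coefficient matrix A = [[5, 0], [-2, 4]].
Characteristic polynomial det(A - λI) = λ^2 - 9λ + 20 = 0.
Eigenvalues λ = 4, 5.
For λ=4: (A-λI) row 1 is [1, 0], so an eigenvector is (0, -1).
For λ=5: (A-λI) row 2 is [-2, -1], so an eigenvector is (1, -2).
General solution: C_1e^(4t)(0,-1) + C_2e^(5t)(1,-2).

u(t) = C_2e^(5t), v(t) = -C_1e^(4t) - 2C_2e^(5t)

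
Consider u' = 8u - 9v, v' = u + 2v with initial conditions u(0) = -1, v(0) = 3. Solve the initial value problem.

Coefficient matrix A = [[8, -9], [1, 2]].
Characteristic polynomial det(A - λI) = λ^2 - 10λ + 25 = 0.
Single eigenvalue λ = 5 with algebraic multiplicity 2.
Eigenvector v = (3,1); generalized eigenvector w with (A-λI)w=v is (-2,-1).
General solution: e^(5t)[K_1·v + K_2·(t·v + w)].
Applying u(0)=-1, v(0)=3 gives K_1=-7, K_2=-10.

u(t) = -30te^(5t) - e^(5t), v(t) = -10te^(5t) + 3e^(5t)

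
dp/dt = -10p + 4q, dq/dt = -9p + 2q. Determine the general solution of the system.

Coefficient matrix A = [[-10, 4], [-9, 2]].
Characteristic polynomial det(A - λI) = λ^2 + 8λ + 16 = 0.
Single eigenvalue λ = -4 with algebraic multiplicity 2.
Eigenvector v = (-2,-3); generalized eigenvector w with (A-λI)w=v is (-1,-2).
General solution: e^(-4t)[c_1·v + c_2·(t·v + w)].

p(t) = -2c_1e^(-4t) - 2c_2te^(-4t) - c_2e^(-4t), q(t) = -3c_1e^(-4t) - 3c_2te^(-4t) - 2c_2e^(-4t)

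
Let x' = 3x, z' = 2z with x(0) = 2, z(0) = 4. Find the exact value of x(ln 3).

54

A = [[3,0],[0,2]]; eigenvalues λ = 2, 3.
Eigenvectors: (0,1) for λ=2, (-1,0) for λ=3.
From the initial condition, c_1 = 4, c_2 = -2.
x(ln 3) = (4)(3^2)(0) + (-2)(3^3)(-1) = 54.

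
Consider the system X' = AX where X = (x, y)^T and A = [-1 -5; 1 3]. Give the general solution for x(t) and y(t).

x(t) = c_1e^(t)sin(t) + 2c_1e^(t)cos(t) + 2c_2e^(t)sin(t) - c_2e^(t)cos(t), y(t) = -c_1e^(t)cos(t) - c_2e^(t)sin(t)

Coefficient matrix A = [[-1, -5], [1, 3]].
Characteristic polynomial det(A - λI) = λ^2 - 2λ + 2 = 0.
Eigenvalues λ = 1 ± i (complex conjugate pair).
For λ=1+i: an eigenvector is (2,-1) - i(1,0) = (2 - i, -1).
A real fundamental pair from Re and Im of e^((1+i)t)v: X_1 = e^(t)(cos(t)·(2,-1) + sin(t)·(1,0)), X_2 = e^(t)(sin(t)·(2,-1) - cos(t)·(1,0)).
General solution: c_1X_1 + c_2X_2.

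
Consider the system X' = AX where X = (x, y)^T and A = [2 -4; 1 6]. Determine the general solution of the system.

Coefficient matrix A = [[2, -4], [1, 6]].
Characteristic polynomial det(A - λI) = λ^2 - 8λ + 16 = 0.
Single eigenvalue λ = 4 with algebraic multiplicity 2.
Eigenvector v = (-2,1); generalized eigenvector w with (A-λI)w=v is (-1,1).
General solution: e^(4t)[C_1·v + C_2·(t·v + w)].

x(t) = -2C_1e^(4t) - 2C_2te^(4t) - C_2e^(4t), y(t) = C_1e^(4t) + C_2te^(4t) + C_2e^(4t)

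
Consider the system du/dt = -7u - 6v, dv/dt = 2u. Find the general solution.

u(t) = 3c_1e^(-3t) - 2c_2e^(-4t), v(t) = -2c_1e^(-3t) + c_2e^(-4t)

Coefficient matrix A = [[-7, -6], [2, 0]].
Characteristic polynomial det(A - λI) = λ^2 + 7λ + 12 = 0.
Eigenvalues λ = -3, -4.
For λ=-3: (A-λI) row 1 is [-4, -6], so an eigenvector is (3, -2).
For λ=-4: (A-λI) row 1 is [-3, -6], so an eigenvector is (-2, 1).
General solution: c_1e^(-3t)(3,-2) + c_2e^(-4t)(-2,1).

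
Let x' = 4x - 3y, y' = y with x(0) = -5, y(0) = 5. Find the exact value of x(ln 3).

A = [[4,-3],[0,1]]; eigenvalues λ = 4, 1.
Eigenvectors: (-1,0) for λ=4, (1,1) for λ=1.
From the initial condition, c_1 = 10, c_2 = 5.
x(ln 3) = (10)(3^4)(-1) + (5)(3^1)(1) = -795.

-795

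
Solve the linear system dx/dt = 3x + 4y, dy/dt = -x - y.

x(t) = 2C_1e^(t) + 2C_2te^(t) + 3C_2e^(t), y(t) = -C_1e^(t) - C_2te^(t) - C_2e^(t)

Coefficient matrix A = [[3, 4], [-1, -1]].
Characteristic polynomial det(A - λI) = λ^2 - 2λ + 1 = 0.
Single eigenvalue λ = 1 with algebraic multiplicity 2.
Eigenvector v = (2,-1); generalized eigenvector w with (A-λI)w=v is (3,-1).
General solution: e^(t)[C_1·v + C_2·(t·v + w)].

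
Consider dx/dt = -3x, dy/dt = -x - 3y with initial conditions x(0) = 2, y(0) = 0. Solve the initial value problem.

x(t) = 2e^(-3t), y(t) = -2te^(-3t)

Coefficient matrix A = [[-3, 0], [-1, -3]].
Characteristic polynomial det(A - λI) = λ^2 + 6λ + 9 = 0.
Single eigenvalue λ = -3 with algebraic multiplicity 2.
Eigenvector v = (0,1); generalized eigenvector w with (A-λI)w=v is (-1,-2).
General solution: e^(-3t)[c_1·v + c_2·(t·v + w)].
Applying x(0)=2, y(0)=0 gives c_1=-4, c_2=-2.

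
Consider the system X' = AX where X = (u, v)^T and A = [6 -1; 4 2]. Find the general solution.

Coefficient matrix A = [[6, -1], [4, 2]].
Characteristic polynomial det(A - λI) = λ^2 - 8λ + 16 = 0.
Single eigenvalue λ = 4 with algebraic multiplicity 2.
Eigenvector v = (1,2); generalized eigenvector w with (A-λI)w=v is (-1,-3).
General solution: e^(4t)[c_1·v + c_2·(t·v + w)].

u(t) = c_1e^(4t) + c_2te^(4t) - c_2e^(4t), v(t) = 2c_1e^(4t) + 2c_2te^(4t) - 3c_2e^(4t)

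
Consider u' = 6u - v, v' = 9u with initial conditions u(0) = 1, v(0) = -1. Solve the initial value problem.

u(t) = 4te^(3t) + e^(3t), v(t) = 12te^(3t) - e^(3t)

Coefficient matrix A = [[6, -1], [9, 0]].
Characteristic polynomial det(A - λI) = λ^2 - 6λ + 9 = 0.
Single eigenvalue λ = 3 with algebraic multiplicity 2.
Eigenvector v = (-1,-3); generalized eigenvector w with (A-λI)w=v is (-1,-2).
General solution: e^(3t)[C_1·v + C_2·(t·v + w)].
Applying u(0)=1, v(0)=-1 gives C_1=3, C_2=-4.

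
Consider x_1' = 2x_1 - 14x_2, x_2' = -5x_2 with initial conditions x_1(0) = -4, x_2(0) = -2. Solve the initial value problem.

x_1(t) = -4e^(-5t), x_2(t) = -2e^(-5t)

Coefficient matrix A = [[2, -14], [0, -5]].
Characteristic polynomial det(A - λI) = λ^2 + 3λ - 10 = 0.
Eigenvalues λ = -5, 2.
For λ=-5: (A-λI) row 1 is [7, -14], so an eigenvector is (-2, -1).
For λ=2: (A-λI) row 1 is [0, -14], so an eigenvector is (1, 0).
General solution: c_1e^(-5t)(-2,-1) + c_2e^(2t)(1,0).
Applying x_1(0)=-4, x_2(0)=-2 gives c_1=2, c_2=0.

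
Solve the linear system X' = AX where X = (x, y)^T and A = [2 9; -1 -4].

Coefficient matrix A = [[2, 9], [-1, -4]].
Characteristic polynomial det(A - λI) = λ^2 + 2λ + 1 = 0.
Single eigenvalue λ = -1 with algebraic multiplicity 2.
Eigenvector v = (3,-1); generalized eigenvector w with (A-λI)w=v is (-2,1).
General solution: e^(-t)[C_1·v + C_2·(t·v + w)].

x(t) = 3C_1e^(-t) + 3C_2te^(-t) - 2C_2e^(-t), y(t) = -C_1e^(-t) - C_2te^(-t) + C_2e^(-t)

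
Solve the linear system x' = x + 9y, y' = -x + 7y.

Coefficient matrix A = [[1, 9], [-1, 7]].
Characteristic polynomial det(A - λI) = λ^2 - 8λ + 16 = 0.
Single eigenvalue λ = 4 with algebraic multiplicity 2.
Eigenvector v = (3,1); generalized eigenvector w with (A-λI)w=v is (2,1).
General solution: e^(4t)[K_1·v + K_2·(t·v + w)].

x(t) = 3K_1e^(4t) + 3K_2te^(4t) + 2K_2e^(4t), y(t) = K_1e^(4t) + K_2te^(4t) + K_2e^(4t)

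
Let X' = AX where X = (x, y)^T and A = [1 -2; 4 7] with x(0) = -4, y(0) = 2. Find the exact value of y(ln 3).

A = [[1,-2],[4,7]]; eigenvalues λ = 3, 5.
Eigenvectors: (1,-1) for λ=3, (1,-2) for λ=5.
From the initial condition, c_1 = -6, c_2 = 2.
y(ln 3) = (-6)(3^3)(-1) + (2)(3^5)(-2) = -810.

-810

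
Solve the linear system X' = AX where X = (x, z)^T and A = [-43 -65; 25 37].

x(t) = 2K_1e^(-3t)sin(5t) + 3K_1e^(-3t)cos(5t) + 3K_2e^(-3t)sin(5t) - 2K_2e^(-3t)cos(5t), z(t) = -K_1e^(-3t)sin(5t) - 2K_1e^(-3t)cos(5t) - 2K_2e^(-3t)sin(5t) + K_2e^(-3t)cos(5t)

Coefficient matrix A = [[-43, -65], [25, 37]].
Characteristic polynomial det(A - λI) = λ^2 + 6λ + 34 = 0.
Eigenvalues λ = -3 ± 5i (complex conjugate pair).
For λ=-3+5i: an eigenvector is (3,-2) - i(2,-1) = (3 - 2i, -2 + i).
A real fundamental pair from Re and Im of e^((-3+5i)t)v: X_1 = e^(-3t)(cos(5t)·(3,-2) + sin(5t)·(2,-1)), X_2 = e^(-3t)(sin(5t)·(3,-2) - cos(5t)·(2,-1)).
General solution: K_1X_1 + K_2X_2.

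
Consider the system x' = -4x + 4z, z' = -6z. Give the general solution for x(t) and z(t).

x(t) = c_1e^(-4t) - 2c_2e^(-6t), z(t) = c_2e^(-6t)

Coefficient matrix A = [[-4, 4], [0, -6]].
Characteristic polynomial det(A - λI) = λ^2 + 10λ + 24 = 0.
Eigenvalues λ = -4, -6.
For λ=-4: (A-λI) row 1 is [0, 4], so an eigenvector is (1, 0).
For λ=-6: (A-λI) row 1 is [2, 4], so an eigenvector is (-2, 1).
General solution: c_1e^(-4t)(1,0) + c_2e^(-6t)(-2,1).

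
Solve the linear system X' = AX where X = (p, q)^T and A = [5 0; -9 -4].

p(t) = C_2e^(5t), q(t) = C_1e^(-4t) - C_2e^(5t)

Coefficient matrix A = [[5, 0], [-9, -4]].
Characteristic polynomial det(A - λI) = λ^2 - λ - 20 = 0.
Eigenvalues λ = -4, 5.
For λ=-4: (A-λI) row 1 is [9, 0], so an eigenvector is (0, 1).
For λ=5: (A-λI) row 2 is [-9, -9], so an eigenvector is (1, -1).
General solution: C_1e^(-4t)(0,1) + C_2e^(5t)(1,-1).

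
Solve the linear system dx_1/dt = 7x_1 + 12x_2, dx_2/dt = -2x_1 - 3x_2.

Coefficient matrix A = [[7, 12], [-2, -3]].
Characteristic polynomial det(A - λI) = λ^2 - 4λ + 3 = 0.
Eigenvalues λ = 1, 3.
For λ=1: (A-λI) row 1 is [6, 12], so an eigenvector is (2, -1).
For λ=3: (A-λI) row 1 is [4, 12], so an eigenvector is (-3, 1).
General solution: c_1e^(t)(2,-1) + c_2e^(3t)(-3,1).

x_1(t) = 2c_1e^(t) - 3c_2e^(3t), x_2(t) = -c_1e^(t) + c_2e^(3t)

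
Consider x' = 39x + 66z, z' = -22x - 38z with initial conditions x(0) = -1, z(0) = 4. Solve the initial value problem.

Coefficient matrix A = [[39, 66], [-22, -38]].
Characteristic polynomial det(A - λI) = λ^2 - λ - 30 = 0.
Eigenvalues λ = 6, -5.
For λ=6: (A-λI) row 1 is [33, 66], so an eigenvector is (-2, 1).
For λ=-5: (A-λI) row 1 is [44, 66], so an eigenvector is (3, -2).
General solution: c_1e^(6t)(-2,1) + c_2e^(-5t)(3,-2).
Applying x(0)=-1, z(0)=4 gives c_1=-10, c_2=-7.

x(t) = 20e^(6t) - 21e^(-5t), z(t) = -10e^(6t) + 14e^(-5t)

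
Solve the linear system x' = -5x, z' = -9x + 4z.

Coefficient matrix A = [[-5, 0], [-9, 4]].
Characteristic polynomial det(A - λI) = λ^2 + λ - 20 = 0.
Eigenvalues λ = -5, 4.
For λ=-5: (A-λI) row 2 is [-9, 9], so an eigenvector is (1, 1).
For λ=4: (A-λI) row 1 is [-9, 0], so an eigenvector is (0, -1).
General solution: c_1e^(-5t)(1,1) + c_2e^(4t)(0,-1).

x(t) = c_1e^(-5t), z(t) = c_1e^(-5t) - c_2e^(4t)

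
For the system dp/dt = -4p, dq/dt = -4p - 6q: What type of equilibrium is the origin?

A = [[-4,0],[-4,-6]]; det(A-λI) = λ^2 + 10λ + 24.
λ = -6, -4: both negative.

stable node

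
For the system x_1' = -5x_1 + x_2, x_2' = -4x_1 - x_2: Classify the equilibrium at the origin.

stable improper node

A = [[-5,1],[-4,-1]]; det(A-λI) = λ^2 + 6λ + 9.
repeated λ = -3 with a single eigenvector.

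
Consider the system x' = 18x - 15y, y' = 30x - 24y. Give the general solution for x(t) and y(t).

x(t) = -c_1e^(-3t)sin(3t) + 2c_1e^(-3t)cos(3t) + 2c_2e^(-3t)sin(3t) + c_2e^(-3t)cos(3t), y(t) = -c_1e^(-3t)sin(3t) + 3c_1e^(-3t)cos(3t) + 3c_2e^(-3t)sin(3t) + c_2e^(-3t)cos(3t)

Coefficient matrix A = [[18, -15], [30, -24]].
Characteristic polynomial det(A - λI) = λ^2 + 6λ + 18 = 0.
Eigenvalues λ = -3 ± 3i (complex conjugate pair).
For λ=-3+3i: an eigenvector is (2,3) - i(-1,-1) = (2 + i, 3 + i).
A real fundamental pair from Re and Im of e^((-3+3i)t)v: X_1 = e^(-3t)(cos(3t)·(2,3) + sin(3t)·(-1,-1)), X_2 = e^(-3t)(sin(3t)·(2,3) - cos(3t)·(-1,-1)).
General solution: c_1X_1 + c_2X_2.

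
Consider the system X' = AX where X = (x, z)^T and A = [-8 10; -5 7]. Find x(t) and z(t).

x(t) = C_1e^(2t) - 2C_2e^(-3t), z(t) = C_1e^(2t) - C_2e^(-3t)

Coefficient matrix A = [[-8, 10], [-5, 7]].
Characteristic polynomial det(A - λI) = λ^2 + λ - 6 = 0.
Eigenvalues λ = 2, -3.
For λ=2: (A-λI) row 1 is [-10, 10], so an eigenvector is (1, 1).
For λ=-3: (A-λI) row 1 is [-5, 10], so an eigenvector is (-2, -1).
General solution: C_1e^(2t)(1,1) + C_2e^(-3t)(-2,-1).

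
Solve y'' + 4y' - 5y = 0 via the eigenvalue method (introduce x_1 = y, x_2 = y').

y(t) = C_1e^(t) + C_2e^(-5t)

Let x_1 = y, x_2 = y'. Then x_1' = x_2 and x_2' = 5x_1 - 4x_2.
A = [[0,1],[5,-4]]; det(A-λI) = λ^2 + 4λ - 5.
Eigenvalues λ = 1, -5 with eigenvectors (1,1), (1,-5).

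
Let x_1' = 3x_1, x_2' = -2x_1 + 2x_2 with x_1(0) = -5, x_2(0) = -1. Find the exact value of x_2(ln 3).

A = [[3,0],[-2,2]]; eigenvalues λ = 2, 3.
Eigenvectors: (0,-1) for λ=2, (-1,2) for λ=3.
From the initial condition, c_1 = 11, c_2 = 5.
x_2(ln 3) = (11)(3^2)(-1) + (5)(3^3)(2) = 171.

171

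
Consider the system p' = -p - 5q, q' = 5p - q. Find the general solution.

Coefficient matrix A = [[-1, -5], [5, -1]].
Characteristic polynomial det(A - λI) = λ^2 + 2λ + 26 = 0.
Eigenvalues λ = -1 ± 5i (complex conjugate pair).
For λ=-1+5i: an eigenvector is (0,-1) - i(1,0) = (0 - i, -1).
A real fundamental pair from Re and Im of e^((-1+5i)t)v: X_1 = e^(-t)(cos(5t)·(0,-1) + sin(5t)·(1,0)), X_2 = e^(-t)(sin(5t)·(0,-1) - cos(5t)·(1,0)).
General solution: c_1X_1 + c_2X_2.

p(t) = c_1e^(-t)sin(5t) - c_2e^(-t)cos(5t), q(t) = -c_1e^(-t)cos(5t) - c_2e^(-t)sin(5t)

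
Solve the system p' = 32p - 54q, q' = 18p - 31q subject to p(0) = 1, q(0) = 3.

Coefficient matrix A = [[32, -54], [18, -31]].
Characteristic polynomial det(A - λI) = λ^2 - λ - 20 = 0.
Eigenvalues λ = -4, 5.
For λ=-4: (A-λI) row 1 is [36, -54], so an eigenvector is (3, 2).
For λ=5: (A-λI) row 1 is [27, -54], so an eigenvector is (-2, -1).
General solution: K_1e^(-4t)(3,2) + K_2e^(5t)(-2,-1).
Applying p(0)=1, q(0)=3 gives K_1=5, K_2=7.

p(t) = -14e^(5t) + 15e^(-4t), q(t) = -7e^(5t) + 10e^(-4t)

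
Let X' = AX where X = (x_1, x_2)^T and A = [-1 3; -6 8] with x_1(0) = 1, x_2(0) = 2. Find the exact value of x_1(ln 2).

32

A = [[-1,3],[-6,8]]; eigenvalues λ = 2, 5.
Eigenvectors: (-1,-1) for λ=2, (1,2) for λ=5.
From the initial condition, c_1 = 0, c_2 = 1.
x_1(ln 2) = (0)(2^2)(-1) + (1)(2^5)(1) = 32.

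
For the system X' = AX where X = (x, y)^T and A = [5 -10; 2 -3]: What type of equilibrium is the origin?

unstable spiral

A = [[5,-10],[2,-3]]; det(A-λI) = λ^2 - 2λ + 5.
λ = 1 ± 2i: positive real part.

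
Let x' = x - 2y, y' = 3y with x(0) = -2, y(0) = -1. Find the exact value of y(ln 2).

A = [[1,-2],[0,3]]; eigenvalues λ = 1, 3.
Eigenvectors: (-1,0) for λ=1, (-1,1) for λ=3.
From the initial condition, c_1 = 3, c_2 = -1.
y(ln 2) = (3)(2^1)(0) + (-1)(2^3)(1) = -8.

-8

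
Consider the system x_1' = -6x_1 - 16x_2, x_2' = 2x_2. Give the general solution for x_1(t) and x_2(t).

x_1(t) = -c_1e^(-6t) - 2c_2e^(2t), x_2(t) = c_2e^(2t)

Coefficient matrix A = [[-6, -16], [0, 2]].
Characteristic polynomial det(A - λI) = λ^2 + 4λ - 12 = 0.
Eigenvalues λ = -6, 2.
For λ=-6: (A-λI) row 1 is [0, -16], so an eigenvector is (-1, 0).
For λ=2: (A-λI) row 1 is [-8, -16], so an eigenvector is (-2, 1).
General solution: c_1e^(-6t)(-1,0) + c_2e^(2t)(-2,1).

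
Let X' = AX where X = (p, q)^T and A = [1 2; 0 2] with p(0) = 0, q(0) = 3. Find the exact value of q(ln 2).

A = [[1,2],[0,2]]; eigenvalues λ = 2, 1.
Eigenvectors: (2,1) for λ=2, (-1,0) for λ=1.
From the initial condition, c_1 = 3, c_2 = 6.
q(ln 2) = (3)(2^2)(1) + (6)(2^1)(0) = 12.

12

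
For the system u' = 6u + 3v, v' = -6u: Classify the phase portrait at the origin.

A = [[6,3],[-6,0]]; det(A-λI) = λ^2 - 6λ + 18.
λ = 3 ± 3i: positive real part.

unstable spiral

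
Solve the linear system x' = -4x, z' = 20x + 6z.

x(t) = -C_1e^(-4t), z(t) = 2C_1e^(-4t) - C_2e^(6t)

Coefficient matrix A = [[-4, 0], [20, 6]].
Characteristic polynomial det(A - λI) = λ^2 - 2λ - 24 = 0.
Eigenvalues λ = -4, 6.
For λ=-4: (A-λI) row 2 is [20, 10], so an eigenvector is (-1, 2).
For λ=6: (A-λI) row 1 is [-10, 0], so an eigenvector is (0, -1).
General solution: C_1e^(-4t)(-1,2) + C_2e^(6t)(0,-1).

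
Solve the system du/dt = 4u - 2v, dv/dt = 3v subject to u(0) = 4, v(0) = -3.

u(t) = 10e^(4t) - 6e^(3t), v(t) = -3e^(3t)

Coefficient matrix A = [[4, -2], [0, 3]].
Characteristic polynomial det(A - λI) = λ^2 - 7λ + 12 = 0.
Eigenvalues λ = 3, 4.
For λ=3: (A-λI) row 1 is [1, -2], so an eigenvector is (-2, -1).
For λ=4: (A-λI) row 1 is [0, -2], so an eigenvector is (-1, 0).
General solution: C_1e^(3t)(-2,-1) + C_2e^(4t)(-1,0).
Applying u(0)=4, v(0)=-3 gives C_1=3, C_2=-10.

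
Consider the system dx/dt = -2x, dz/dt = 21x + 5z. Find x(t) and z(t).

x(t) = C_1e^(-2t), z(t) = -3C_1e^(-2t) - C_2e^(5t)

Coefficient matrix A = [[-2, 0], [21, 5]].
Characteristic polynomial det(A - λI) = λ^2 - 3λ - 10 = 0.
Eigenvalues λ = -2, 5.
For λ=-2: (A-λI) row 2 is [21, 7], so an eigenvector is (1, -3).
For λ=5: (A-λI) row 1 is [-7, 0], so an eigenvector is (0, -1).
General solution: C_1e^(-2t)(1,-3) + C_2e^(5t)(0,-1).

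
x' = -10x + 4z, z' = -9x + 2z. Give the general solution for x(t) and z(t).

x(t) = -2c_1e^(-4t) - 2c_2te^(-4t) - c_2e^(-4t), z(t) = -3c_1e^(-4t) - 3c_2te^(-4t) - 2c_2e^(-4t)

Coefficient matrix A = [[-10, 4], [-9, 2]].
Characteristic polynomial det(A - λI) = λ^2 + 8λ + 16 = 0.
Single eigenvalue λ = -4 with algebraic multiplicity 2.
Eigenvector v = (-2,-3); generalized eigenvector w with (A-λI)w=v is (-1,-2).
General solution: e^(-4t)[c_1·v + c_2·(t·v + w)].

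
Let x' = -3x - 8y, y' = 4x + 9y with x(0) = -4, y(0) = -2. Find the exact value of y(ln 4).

-8168

A = [[-3,-8],[4,9]]; eigenvalues λ = 1, 5.
Eigenvectors: (2,-1) for λ=1, (1,-1) for λ=5.
From the initial condition, c_1 = -6, c_2 = 8.
y(ln 4) = (-6)(4^1)(-1) + (8)(4^5)(-1) = -8168.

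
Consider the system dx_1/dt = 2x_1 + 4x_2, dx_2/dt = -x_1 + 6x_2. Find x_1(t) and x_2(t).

Coefficient matrix A = [[2, 4], [-1, 6]].
Characteristic polynomial det(A - λI) = λ^2 - 8λ + 16 = 0.
Single eigenvalue λ = 4 with algebraic multiplicity 2.
Eigenvector v = (2,1); generalized eigenvector w with (A-λI)w=v is (3,2).
General solution: e^(4t)[K_1·v + K_2·(t·v + w)].

x_1(t) = 2K_1e^(4t) + 2K_2te^(4t) + 3K_2e^(4t), x_2(t) = K_1e^(4t) + K_2te^(4t) + 2K_2e^(4t)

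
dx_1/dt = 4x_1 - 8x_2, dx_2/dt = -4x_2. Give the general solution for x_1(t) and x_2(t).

Coefficient matrix A = [[4, -8], [0, -4]].
Characteristic polynomial det(A - λI) = λ^2 - 16 = 0.
Eigenvalues λ = 4, -4.
For λ=4: (A-λI) row 1 is [0, -8], so an eigenvector is (-1, 0).
For λ=-4: (A-λI) row 1 is [8, -8], so an eigenvector is (1, 1).
General solution: C_1e^(4t)(-1,0) + C_2e^(-4t)(1,1).

x_1(t) = -C_1e^(4t) + C_2e^(-4t), x_2(t) = C_2e^(-4t)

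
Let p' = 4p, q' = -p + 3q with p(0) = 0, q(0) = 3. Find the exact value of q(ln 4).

A = [[4,0],[-1,3]]; eigenvalues λ = 3, 4.
Eigenvectors: (0,1) for λ=3, (1,-1) for λ=4.
From the initial condition, c_1 = 3, c_2 = 0.
q(ln 4) = (3)(4^3)(1) + (0)(4^4)(-1) = 192.

192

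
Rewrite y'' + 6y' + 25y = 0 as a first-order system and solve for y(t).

Let x_1 = y, x_2 = y'. Then x_1' = x_2 and x_2' = -25x_1 - 6x_2.
A = [[0,1],[-25,-6]]; det(A-λI) = λ^2 + 6λ + 25.
Eigenvalues λ = -3 ± 4i.

y(t) = c_1e^(-3t)cos(4t) + c_2e^(-3t)sin(4t)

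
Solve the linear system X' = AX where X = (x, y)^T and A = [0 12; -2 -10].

x(t) = 3K_1e^(-4t) + 2K_2e^(-6t), y(t) = -K_1e^(-4t) - K_2e^(-6t)

Coefficient matrix A = [[0, 12], [-2, -10]].
Characteristic polynomial det(A - λI) = λ^2 + 10λ + 24 = 0.
Eigenvalues λ = -4, -6.
For λ=-4: (A-λI) row 1 is [4, 12], so an eigenvector is (3, -1).
For λ=-6: (A-λI) row 1 is [6, 12], so an eigenvector is (2, -1).
General solution: K_1e^(-4t)(3,-1) + K_2e^(-6t)(2,-1).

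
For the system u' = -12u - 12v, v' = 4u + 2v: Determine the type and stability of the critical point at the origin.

A = [[-12,-12],[4,2]]; det(A-λI) = λ^2 + 10λ + 24.
λ = -6, -4: both negative.

stable node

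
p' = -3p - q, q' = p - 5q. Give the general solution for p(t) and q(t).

Coefficient matrix A = [[-3, -1], [1, -5]].
Characteristic polynomial det(A - λI) = λ^2 + 8λ + 16 = 0.
Single eigenvalue λ = -4 with algebraic multiplicity 2.
Eigenvector v = (-1,-1); generalized eigenvector w with (A-λI)w=v is (-3,-2).
General solution: e^(-4t)[c_1·v + c_2·(t·v + w)].

p(t) = -c_1e^(-4t) - c_2te^(-4t) - 3c_2e^(-4t), q(t) = -c_1e^(-4t) - c_2te^(-4t) - 2c_2e^(-4t)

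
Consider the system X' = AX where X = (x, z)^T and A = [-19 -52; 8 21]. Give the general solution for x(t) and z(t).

x(t) = 2C_1e^(t)sin(4t) - 3C_1e^(t)cos(4t) - 3C_2e^(t)sin(4t) - 2C_2e^(t)cos(4t), z(t) = -C_1e^(t)sin(4t) + C_1e^(t)cos(4t) + C_2e^(t)sin(4t) + C_2e^(t)cos(4t)

Coefficient matrix A = [[-19, -52], [8, 21]].
Characteristic polynomial det(A - λI) = λ^2 - 2λ + 17 = 0.
Eigenvalues λ = 1 ± 4i (complex conjugate pair).
For λ=1+4i: an eigenvector is (-3,1) - i(2,-1) = (-3 - 2i, 1 + i).
A real fundamental pair from Re and Im of e^((1+4i)t)v: X_1 = e^(t)(cos(4t)·(-3,1) + sin(4t)·(2,-1)), X_2 = e^(t)(sin(4t)·(-3,1) - cos(4t)·(2,-1)).
General solution: C_1X_1 + C_2X_2.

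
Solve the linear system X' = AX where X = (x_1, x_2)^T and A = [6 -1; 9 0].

Coefficient matrix A = [[6, -1], [9, 0]].
Characteristic polynomial det(A - λI) = λ^2 - 6λ + 9 = 0.
Single eigenvalue λ = 3 with algebraic multiplicity 2.
Eigenvector v = (-1,-3); generalized eigenvector w with (A-λI)w=v is (0,1).
General solution: e^(3t)[K_1·v + K_2·(t·v + w)].

x_1(t) = -K_1e^(3t) - K_2te^(3t), x_2(t) = -3K_1e^(3t) - 3K_2te^(3t) + K_2e^(3t)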